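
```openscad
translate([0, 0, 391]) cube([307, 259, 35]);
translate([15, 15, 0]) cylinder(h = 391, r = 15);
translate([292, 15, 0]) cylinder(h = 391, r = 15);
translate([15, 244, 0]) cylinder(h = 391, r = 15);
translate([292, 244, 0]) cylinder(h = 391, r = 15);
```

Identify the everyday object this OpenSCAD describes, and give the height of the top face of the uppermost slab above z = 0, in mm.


A stool. The seat height is 426 mm.

A 307×259×35 slab at z = 391 on four corner cylinders — a stool. The seat top is 391 + 35 = 426 mm.


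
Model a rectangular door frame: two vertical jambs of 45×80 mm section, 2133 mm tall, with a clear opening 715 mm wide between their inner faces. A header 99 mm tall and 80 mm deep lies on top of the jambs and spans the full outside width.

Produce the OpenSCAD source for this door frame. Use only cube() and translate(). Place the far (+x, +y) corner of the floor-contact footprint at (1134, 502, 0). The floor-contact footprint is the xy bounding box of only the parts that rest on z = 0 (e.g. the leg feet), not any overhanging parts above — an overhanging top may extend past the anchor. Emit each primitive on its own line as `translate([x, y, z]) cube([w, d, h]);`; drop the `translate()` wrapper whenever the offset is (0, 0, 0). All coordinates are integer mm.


translate([329, 422, 0]) cube([45, 80, 2133]);
translate([1089, 422, 0]) cube([45, 80, 2133]);
translate([329, 422, 2133]) cube([805, 80, 99]);


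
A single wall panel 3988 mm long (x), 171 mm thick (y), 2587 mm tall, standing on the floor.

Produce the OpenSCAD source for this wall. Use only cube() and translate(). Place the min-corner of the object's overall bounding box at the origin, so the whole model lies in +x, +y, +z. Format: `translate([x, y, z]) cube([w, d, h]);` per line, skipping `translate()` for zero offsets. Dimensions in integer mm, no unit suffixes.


cube([3988, 171, 2587]);


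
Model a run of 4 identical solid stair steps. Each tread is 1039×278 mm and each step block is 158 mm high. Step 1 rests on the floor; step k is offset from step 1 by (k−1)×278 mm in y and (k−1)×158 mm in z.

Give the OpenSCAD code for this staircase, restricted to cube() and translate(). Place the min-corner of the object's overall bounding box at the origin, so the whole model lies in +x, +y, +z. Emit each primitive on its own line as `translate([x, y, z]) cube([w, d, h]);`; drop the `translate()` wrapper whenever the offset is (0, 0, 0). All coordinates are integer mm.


cube([1039, 278, 158]);
translate([0, 278, 158]) cube([1039, 278, 158]);
translate([0, 556, 316]) cube([1039, 278, 158]);
translate([0, 834, 474]) cube([1039, 278, 158]);


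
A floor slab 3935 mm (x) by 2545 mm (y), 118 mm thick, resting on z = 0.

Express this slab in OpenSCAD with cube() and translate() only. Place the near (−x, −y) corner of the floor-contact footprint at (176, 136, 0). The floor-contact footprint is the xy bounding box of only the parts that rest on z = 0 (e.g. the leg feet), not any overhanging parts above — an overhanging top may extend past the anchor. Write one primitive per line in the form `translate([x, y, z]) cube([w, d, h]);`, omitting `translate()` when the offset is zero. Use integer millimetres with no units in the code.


translate([176, 136, 0]) cube([3935, 2545, 118]);


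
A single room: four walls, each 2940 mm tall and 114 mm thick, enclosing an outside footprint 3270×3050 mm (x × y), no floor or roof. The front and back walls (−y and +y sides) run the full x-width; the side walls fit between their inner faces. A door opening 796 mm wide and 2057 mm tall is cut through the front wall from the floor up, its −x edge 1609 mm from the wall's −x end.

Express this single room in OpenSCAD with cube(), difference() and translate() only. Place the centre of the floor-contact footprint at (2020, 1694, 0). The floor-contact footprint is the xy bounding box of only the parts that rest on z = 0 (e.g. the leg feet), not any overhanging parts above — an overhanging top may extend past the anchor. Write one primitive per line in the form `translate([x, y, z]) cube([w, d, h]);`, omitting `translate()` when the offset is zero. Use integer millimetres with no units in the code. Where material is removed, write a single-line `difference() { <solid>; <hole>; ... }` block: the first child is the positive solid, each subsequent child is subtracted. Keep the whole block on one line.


difference() { translate([385, 169, 0]) cube([3270, 114, 2940]); translate([1994, 169, 0]) cube([796, 114, 2057]); }
translate([385, 3105, 0]) cube([3270, 114, 2940]);
translate([385, 283, 0]) cube([114, 2822, 2940]);
translate([3541, 283, 0]) cube([114, 2822, 2940]);


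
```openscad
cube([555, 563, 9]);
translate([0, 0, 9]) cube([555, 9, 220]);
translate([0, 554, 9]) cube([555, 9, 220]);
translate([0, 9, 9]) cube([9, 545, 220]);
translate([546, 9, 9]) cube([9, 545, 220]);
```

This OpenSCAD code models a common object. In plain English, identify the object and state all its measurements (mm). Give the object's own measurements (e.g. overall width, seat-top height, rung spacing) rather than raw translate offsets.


An open-topped rectangular box: outside dimensions 555×563×229 mm, with a uniform wall and base thickness of 9 mm. The base is a full 555×563 slab on the floor; four walls sit on top of the base. The front and back walls (the −y and +y sides) span the full width; the two side walls fit between them.


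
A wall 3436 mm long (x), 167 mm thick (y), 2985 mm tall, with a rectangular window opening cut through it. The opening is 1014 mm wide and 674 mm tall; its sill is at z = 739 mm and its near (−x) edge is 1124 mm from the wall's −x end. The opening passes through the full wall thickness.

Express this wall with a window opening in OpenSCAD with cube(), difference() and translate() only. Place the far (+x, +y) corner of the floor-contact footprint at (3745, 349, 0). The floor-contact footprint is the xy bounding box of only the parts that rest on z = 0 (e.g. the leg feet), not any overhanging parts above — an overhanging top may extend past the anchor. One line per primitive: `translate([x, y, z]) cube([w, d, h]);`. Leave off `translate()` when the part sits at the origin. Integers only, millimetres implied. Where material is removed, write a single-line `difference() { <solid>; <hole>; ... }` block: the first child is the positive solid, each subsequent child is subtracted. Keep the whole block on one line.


difference() { translate([309, 182, 0]) cube([3436, 167, 2985]); translate([1433, 182, 739]) cube([1014, 167, 674]); }


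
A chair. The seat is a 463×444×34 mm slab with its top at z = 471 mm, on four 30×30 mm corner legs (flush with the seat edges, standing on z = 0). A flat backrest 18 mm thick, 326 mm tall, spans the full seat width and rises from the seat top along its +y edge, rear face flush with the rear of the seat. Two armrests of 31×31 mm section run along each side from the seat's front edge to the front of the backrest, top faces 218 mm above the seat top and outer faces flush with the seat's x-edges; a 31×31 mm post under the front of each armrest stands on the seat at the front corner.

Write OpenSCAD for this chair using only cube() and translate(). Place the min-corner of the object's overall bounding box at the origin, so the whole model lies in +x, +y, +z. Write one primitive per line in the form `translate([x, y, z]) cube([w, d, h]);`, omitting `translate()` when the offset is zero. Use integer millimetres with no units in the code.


// leg_h = 471 - 34 = 437
// arm post h = 218 - 31 = 187
translate([0, 0, 437]) cube([463, 444, 34]);
cube([30, 30, 437]);
translate([433, 0, 0]) cube([30, 30, 437]);
translate([0, 414, 0]) cube([30, 30, 437]);
translate([433, 414, 0]) cube([30, 30, 437]);
translate([0, 426, 471]) cube([463, 18, 326]);
translate([0, 0, 658]) cube([31, 426, 31]);
translate([432, 0, 658]) cube([31, 426, 31]);
translate([0, 0, 471]) cube([31, 31, 187]);
translate([432, 0, 471]) cube([31, 31, 187]);


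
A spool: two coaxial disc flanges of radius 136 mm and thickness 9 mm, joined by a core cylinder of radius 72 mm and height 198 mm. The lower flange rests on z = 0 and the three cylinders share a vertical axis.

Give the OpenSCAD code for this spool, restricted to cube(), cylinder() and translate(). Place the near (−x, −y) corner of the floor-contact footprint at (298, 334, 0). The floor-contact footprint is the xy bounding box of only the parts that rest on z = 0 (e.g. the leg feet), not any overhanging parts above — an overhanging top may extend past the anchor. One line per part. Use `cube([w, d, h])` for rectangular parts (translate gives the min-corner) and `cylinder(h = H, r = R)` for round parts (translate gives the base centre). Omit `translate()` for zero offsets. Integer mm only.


translate([434, 470, 0]) cylinder(h = 9, r = 136);
translate([434, 470, 9]) cylinder(h = 198, r = 72);
translate([434, 470, 207]) cylinder(h = 9, r = 136);


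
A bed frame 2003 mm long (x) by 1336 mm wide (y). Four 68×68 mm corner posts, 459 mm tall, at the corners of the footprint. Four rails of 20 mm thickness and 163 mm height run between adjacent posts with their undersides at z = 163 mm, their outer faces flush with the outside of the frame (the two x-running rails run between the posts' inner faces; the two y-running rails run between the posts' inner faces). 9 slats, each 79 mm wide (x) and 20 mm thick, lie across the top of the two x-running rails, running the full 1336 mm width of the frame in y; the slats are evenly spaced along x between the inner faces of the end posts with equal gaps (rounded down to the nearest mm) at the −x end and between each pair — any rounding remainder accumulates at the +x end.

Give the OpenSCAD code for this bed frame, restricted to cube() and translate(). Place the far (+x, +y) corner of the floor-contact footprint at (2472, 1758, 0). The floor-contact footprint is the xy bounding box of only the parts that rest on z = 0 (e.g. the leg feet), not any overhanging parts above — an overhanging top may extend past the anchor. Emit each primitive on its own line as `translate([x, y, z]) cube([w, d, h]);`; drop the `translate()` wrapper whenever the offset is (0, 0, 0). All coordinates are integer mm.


translate([469, 422, 0]) cube([68, 68, 459]);
translate([469, 1690, 0]) cube([68, 68, 459]);
translate([2404, 422, 0]) cube([68, 68, 459]);
translate([2404, 1690, 0]) cube([68, 68, 459]);
translate([537, 422, 163]) cube([1867, 20, 163]);
translate([537, 1738, 163]) cube([1867, 20, 163]);
translate([469, 490, 163]) cube([20, 1200, 163]);
translate([2452, 490, 163]) cube([20, 1200, 163]);
translate([652, 422, 326]) cube([79, 1336, 20]);
translate([846, 422, 326]) cube([79, 1336, 20]);
translate([1040, 422, 326]) cube([79, 1336, 20]);
translate([1234, 422, 326]) cube([79, 1336, 20]);
translate([1428, 422, 326]) cube([79, 1336, 20]);
translate([1622, 422, 326]) cube([79, 1336, 20]);
translate([1816, 422, 326]) cube([79, 1336, 20]);
translate([2010, 422, 326]) cube([79, 1336, 20]);
translate([2204, 422, 326]) cube([79, 1336, 20]);


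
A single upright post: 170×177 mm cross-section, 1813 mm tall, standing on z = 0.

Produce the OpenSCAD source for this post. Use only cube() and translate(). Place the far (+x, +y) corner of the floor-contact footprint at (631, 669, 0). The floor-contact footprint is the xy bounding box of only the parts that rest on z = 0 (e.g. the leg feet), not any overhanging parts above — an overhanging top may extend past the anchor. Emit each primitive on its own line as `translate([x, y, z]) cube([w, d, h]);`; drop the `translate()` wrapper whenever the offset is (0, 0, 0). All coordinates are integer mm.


translate([461, 492, 0]) cube([170, 177, 1813]);


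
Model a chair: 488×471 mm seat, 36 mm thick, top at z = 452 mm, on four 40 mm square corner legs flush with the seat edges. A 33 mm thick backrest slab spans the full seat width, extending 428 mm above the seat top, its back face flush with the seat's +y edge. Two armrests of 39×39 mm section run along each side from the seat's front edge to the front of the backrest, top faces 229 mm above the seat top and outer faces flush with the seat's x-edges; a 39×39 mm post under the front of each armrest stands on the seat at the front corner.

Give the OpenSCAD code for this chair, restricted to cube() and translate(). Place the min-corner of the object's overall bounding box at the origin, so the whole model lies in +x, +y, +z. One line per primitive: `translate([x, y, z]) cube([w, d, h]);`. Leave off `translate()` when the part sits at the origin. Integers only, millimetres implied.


// leg_h = 452 - 36 = 416
// arm post h = 229 - 39 = 190
translate([0, 0, 416]) cube([488, 471, 36]);
cube([40, 40, 416]);
translate([448, 0, 0]) cube([40, 40, 416]);
translate([0, 431, 0]) cube([40, 40, 416]);
translate([448, 431, 0]) cube([40, 40, 416]);
translate([0, 438, 452]) cube([488, 33, 428]);
translate([0, 0, 642]) cube([39, 438, 39]);
translate([449, 0, 642]) cube([39, 438, 39]);
translate([0, 0, 452]) cube([39, 39, 190]);
translate([449, 0, 452]) cube([39, 39, 190]);


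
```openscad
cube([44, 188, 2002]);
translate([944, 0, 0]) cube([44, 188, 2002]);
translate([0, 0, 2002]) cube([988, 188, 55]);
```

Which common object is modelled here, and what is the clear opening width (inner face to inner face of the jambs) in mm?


A door frame. The clear opening width is 900 mm.

Two 2002 mm tall posts with a header on top — a door frame. The left jamb is 44 mm wide at x = 0; the right jamb starts at x = 944. The clear opening is 944 − 44 = 900 mm.


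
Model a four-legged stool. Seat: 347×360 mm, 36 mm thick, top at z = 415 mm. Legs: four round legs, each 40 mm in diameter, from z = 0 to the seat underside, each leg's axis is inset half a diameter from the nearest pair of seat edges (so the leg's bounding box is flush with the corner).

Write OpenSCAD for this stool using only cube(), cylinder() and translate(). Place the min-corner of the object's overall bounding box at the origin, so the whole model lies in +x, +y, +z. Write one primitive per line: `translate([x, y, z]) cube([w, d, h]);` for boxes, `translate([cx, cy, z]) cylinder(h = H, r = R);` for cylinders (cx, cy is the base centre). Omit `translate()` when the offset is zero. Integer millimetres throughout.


translate([0, 0, 379]) cube([347, 360, 36]);
translate([20, 20, 0]) cylinder(h = 379, r = 20);
translate([327, 20, 0]) cylinder(h = 379, r = 20);
translate([20, 340, 0]) cylinder(h = 379, r = 20);
translate([327, 340, 0]) cylinder(h = 379, r = 20);


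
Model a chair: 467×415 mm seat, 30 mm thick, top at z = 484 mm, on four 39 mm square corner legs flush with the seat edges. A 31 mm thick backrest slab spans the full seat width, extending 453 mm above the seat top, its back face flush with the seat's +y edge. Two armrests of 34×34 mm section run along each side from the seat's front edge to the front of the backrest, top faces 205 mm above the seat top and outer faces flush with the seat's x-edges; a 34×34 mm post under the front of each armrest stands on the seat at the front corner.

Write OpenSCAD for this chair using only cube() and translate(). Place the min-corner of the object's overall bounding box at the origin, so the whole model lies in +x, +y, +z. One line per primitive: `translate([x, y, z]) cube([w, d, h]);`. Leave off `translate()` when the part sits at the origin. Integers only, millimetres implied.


translate([0, 0, 454]) cube([467, 415, 30]);
cube([39, 39, 454]);
translate([428, 0, 0]) cube([39, 39, 454]);
translate([0, 376, 0]) cube([39, 39, 454]);
translate([428, 376, 0]) cube([39, 39, 454]);
translate([0, 384, 484]) cube([467, 31, 453]);
translate([0, 0, 655]) cube([34, 384, 34]);
translate([433, 0, 655]) cube([34, 384, 34]);
translate([0, 0, 484]) cube([34, 34, 171]);
translate([433, 0, 484]) cube([34, 34, 171]);


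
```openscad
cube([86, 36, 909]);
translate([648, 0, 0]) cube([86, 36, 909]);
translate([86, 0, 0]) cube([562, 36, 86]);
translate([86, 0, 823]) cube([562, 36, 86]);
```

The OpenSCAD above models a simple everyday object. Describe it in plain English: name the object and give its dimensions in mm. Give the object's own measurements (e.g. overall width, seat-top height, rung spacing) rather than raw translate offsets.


A rectangular picture frame lying in the x–z plane (depth along y). The opening is 562 mm wide (x) by 737 mm tall (z), surrounded by a border 86 mm wide on all four sides. The frame is 36 mm deep and is made of two full-height vertical stiles with two horizontal rails fitted between them.


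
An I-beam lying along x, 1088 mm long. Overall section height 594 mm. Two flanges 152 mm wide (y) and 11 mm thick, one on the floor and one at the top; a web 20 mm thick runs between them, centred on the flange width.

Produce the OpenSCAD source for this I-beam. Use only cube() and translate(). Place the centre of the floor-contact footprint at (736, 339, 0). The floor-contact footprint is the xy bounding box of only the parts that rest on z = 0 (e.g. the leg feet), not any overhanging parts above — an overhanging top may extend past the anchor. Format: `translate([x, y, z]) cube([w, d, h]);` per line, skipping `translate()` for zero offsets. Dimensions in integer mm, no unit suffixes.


translate([192, 263, 0]) cube([1088, 152, 11]);
translate([192, 329, 11]) cube([1088, 20, 572]);
translate([192, 263, 583]) cube([1088, 152, 11]);


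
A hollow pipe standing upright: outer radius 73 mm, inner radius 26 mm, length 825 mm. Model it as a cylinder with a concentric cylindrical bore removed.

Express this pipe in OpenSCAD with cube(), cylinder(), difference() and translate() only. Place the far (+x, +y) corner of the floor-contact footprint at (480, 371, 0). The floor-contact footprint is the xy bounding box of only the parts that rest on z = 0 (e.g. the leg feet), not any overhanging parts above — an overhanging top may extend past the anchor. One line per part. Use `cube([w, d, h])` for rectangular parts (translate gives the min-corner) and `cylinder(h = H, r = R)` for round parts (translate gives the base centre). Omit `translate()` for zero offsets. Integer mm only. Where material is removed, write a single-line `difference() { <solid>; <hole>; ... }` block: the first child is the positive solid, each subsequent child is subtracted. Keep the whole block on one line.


difference() { translate([407, 298, 0]) cylinder(h = 825, r = 73); translate([407, 298, 0]) cylinder(h = 825, r = 26); }


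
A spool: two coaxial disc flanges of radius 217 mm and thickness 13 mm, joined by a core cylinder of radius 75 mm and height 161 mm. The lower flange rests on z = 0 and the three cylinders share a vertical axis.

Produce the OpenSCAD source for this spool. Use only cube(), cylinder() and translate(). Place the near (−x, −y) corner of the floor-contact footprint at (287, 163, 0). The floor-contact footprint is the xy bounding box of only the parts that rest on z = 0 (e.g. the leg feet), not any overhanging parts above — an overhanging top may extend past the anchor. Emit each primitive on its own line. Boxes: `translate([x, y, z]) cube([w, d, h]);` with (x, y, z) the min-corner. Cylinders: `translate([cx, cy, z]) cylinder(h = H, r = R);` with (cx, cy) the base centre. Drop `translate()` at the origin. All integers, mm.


translate([504, 380, 0]) cylinder(h = 13, r = 217);
translate([504, 380, 13]) cylinder(h = 161, r = 75);
translate([504, 380, 174]) cylinder(h = 13, r = 217);


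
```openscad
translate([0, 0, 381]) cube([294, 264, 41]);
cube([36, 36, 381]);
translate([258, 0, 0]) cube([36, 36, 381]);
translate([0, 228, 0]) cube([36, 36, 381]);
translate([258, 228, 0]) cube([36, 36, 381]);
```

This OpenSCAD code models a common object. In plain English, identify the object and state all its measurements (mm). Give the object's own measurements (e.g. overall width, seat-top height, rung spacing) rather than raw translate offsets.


A four-legged stool. The seat is a 294×264×41 mm slab whose top surface is at z = 422 mm; four square legs, each 36×36 mm in cross-section, run from the floor (z = 0) to the underside of the seat, each flush with a corner of the seat.


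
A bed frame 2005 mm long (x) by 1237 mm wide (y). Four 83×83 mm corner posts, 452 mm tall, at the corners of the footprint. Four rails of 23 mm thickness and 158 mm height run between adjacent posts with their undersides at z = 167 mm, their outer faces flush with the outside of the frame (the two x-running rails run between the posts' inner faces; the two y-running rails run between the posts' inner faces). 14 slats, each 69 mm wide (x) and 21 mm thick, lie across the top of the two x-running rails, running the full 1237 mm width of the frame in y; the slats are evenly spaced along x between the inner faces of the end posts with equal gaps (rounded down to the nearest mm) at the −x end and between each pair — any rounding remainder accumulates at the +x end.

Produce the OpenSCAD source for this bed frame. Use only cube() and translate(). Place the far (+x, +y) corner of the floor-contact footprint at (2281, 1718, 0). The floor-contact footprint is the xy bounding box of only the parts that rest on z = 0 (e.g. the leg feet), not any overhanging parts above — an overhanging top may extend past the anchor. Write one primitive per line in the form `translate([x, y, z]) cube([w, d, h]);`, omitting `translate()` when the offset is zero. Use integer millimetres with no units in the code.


translate([276, 481, 0]) cube([83, 83, 452]);
translate([276, 1635, 0]) cube([83, 83, 452]);
translate([2198, 481, 0]) cube([83, 83, 452]);
translate([2198, 1635, 0]) cube([83, 83, 452]);
translate([359, 481, 167]) cube([1839, 23, 158]);
translate([359, 1695, 167]) cube([1839, 23, 158]);
translate([276, 564, 167]) cube([23, 1071, 158]);
translate([2258, 564, 167]) cube([23, 1071, 158]);
translate([417, 481, 325]) cube([69, 1237, 21]);
translate([544, 481, 325]) cube([69, 1237, 21]);
translate([671, 481, 325]) cube([69, 1237, 21]);
translate([798, 481, 325]) cube([69, 1237, 21]);
translate([925, 481, 325]) cube([69, 1237, 21]);
translate([1052, 481, 325]) cube([69, 1237, 21]);
translate([1179, 481, 325]) cube([69, 1237, 21]);
translate([1306, 481, 325]) cube([69, 1237, 21]);
translate([1433, 481, 325]) cube([69, 1237, 21]);
translate([1560, 481, 325]) cube([69, 1237, 21]);
translate([1687, 481, 325]) cube([69, 1237, 21]);
translate([1814, 481, 325]) cube([69, 1237, 21]);
translate([1941, 481, 325]) cube([69, 1237, 21]);
translate([2068, 481, 325]) cube([69, 1237, 21]);


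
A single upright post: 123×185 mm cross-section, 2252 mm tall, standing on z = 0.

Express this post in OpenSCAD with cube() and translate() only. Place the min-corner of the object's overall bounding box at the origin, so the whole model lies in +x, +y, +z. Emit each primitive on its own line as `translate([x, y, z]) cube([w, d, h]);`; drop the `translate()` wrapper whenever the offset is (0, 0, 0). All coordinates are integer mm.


cube([123, 185, 2252]);


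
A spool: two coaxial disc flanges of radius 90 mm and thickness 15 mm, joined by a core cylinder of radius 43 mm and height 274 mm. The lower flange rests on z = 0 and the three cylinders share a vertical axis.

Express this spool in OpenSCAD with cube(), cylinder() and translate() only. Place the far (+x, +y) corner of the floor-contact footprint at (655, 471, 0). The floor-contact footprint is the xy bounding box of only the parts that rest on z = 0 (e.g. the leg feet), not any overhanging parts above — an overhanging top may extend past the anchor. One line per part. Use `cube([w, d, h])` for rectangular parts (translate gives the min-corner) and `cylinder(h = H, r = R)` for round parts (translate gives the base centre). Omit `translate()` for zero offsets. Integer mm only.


translate([565, 381, 0]) cylinder(h = 15, r = 90);
translate([565, 381, 15]) cylinder(h = 274, r = 43);
translate([565, 381, 289]) cylinder(h = 15, r = 90);


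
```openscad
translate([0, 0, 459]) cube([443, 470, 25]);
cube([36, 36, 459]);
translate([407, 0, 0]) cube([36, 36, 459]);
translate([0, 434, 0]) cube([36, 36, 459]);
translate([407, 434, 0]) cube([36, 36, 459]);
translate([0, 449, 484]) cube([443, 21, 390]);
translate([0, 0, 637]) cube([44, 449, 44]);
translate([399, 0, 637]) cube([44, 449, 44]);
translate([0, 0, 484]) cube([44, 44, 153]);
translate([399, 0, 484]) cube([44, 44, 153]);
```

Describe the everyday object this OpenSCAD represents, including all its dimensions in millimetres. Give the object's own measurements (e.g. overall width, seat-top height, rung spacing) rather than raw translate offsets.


A chair. The seat is a 443×470×25 mm slab with its top at z = 484 mm, on four 36×36 mm corner legs (flush with the seat edges, standing on z = 0). A flat backrest 21 mm thick, 390 mm tall, spans the full seat width and rises from the seat top along its +y edge, rear face flush with the rear of the seat. Two armrests of 44×44 mm section run along each side from the seat's front edge to the front of the backrest, top faces 197 mm above the seat top and outer faces flush with the seat's x-edges; a 44×44 mm post under the front of each armrest stands on the seat at the front corner.


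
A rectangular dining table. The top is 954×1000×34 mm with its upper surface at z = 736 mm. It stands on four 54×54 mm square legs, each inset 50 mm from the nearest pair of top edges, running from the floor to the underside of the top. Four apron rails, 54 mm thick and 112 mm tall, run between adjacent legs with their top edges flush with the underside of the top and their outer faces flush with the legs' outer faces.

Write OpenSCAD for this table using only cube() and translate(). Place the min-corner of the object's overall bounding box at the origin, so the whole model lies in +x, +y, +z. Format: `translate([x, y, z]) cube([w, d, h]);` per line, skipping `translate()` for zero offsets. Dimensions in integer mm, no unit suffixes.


translate([0, 0, 702]) cube([954, 1000, 34]);
translate([50, 50, 0]) cube([54, 54, 702]);
translate([850, 50, 0]) cube([54, 54, 702]);
translate([50, 896, 0]) cube([54, 54, 702]);
translate([850, 896, 0]) cube([54, 54, 702]);
translate([104, 50, 590]) cube([746, 54, 112]);
translate([104, 896, 590]) cube([746, 54, 112]);
translate([50, 104, 590]) cube([54, 792, 112]);
translate([850, 104, 590]) cube([54, 792, 112]);


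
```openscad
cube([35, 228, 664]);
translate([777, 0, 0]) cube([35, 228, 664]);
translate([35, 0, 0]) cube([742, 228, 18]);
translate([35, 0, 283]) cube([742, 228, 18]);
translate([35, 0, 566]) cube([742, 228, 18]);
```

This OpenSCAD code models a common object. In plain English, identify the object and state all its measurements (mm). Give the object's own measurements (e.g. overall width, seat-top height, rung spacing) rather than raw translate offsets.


An open bookshelf. Two side panels, each 35 mm thick, 228 mm deep and 664 mm tall, stand 812 mm apart (outside-to-outside). Between them sit 3 shelves, each 18 mm thick and 228 mm deep, spanning the full gap between the sides. The bottom shelf rests on the floor (its underside at z = 0) and the clear gap between one shelf's top and the next shelf's underside is 265 mm.


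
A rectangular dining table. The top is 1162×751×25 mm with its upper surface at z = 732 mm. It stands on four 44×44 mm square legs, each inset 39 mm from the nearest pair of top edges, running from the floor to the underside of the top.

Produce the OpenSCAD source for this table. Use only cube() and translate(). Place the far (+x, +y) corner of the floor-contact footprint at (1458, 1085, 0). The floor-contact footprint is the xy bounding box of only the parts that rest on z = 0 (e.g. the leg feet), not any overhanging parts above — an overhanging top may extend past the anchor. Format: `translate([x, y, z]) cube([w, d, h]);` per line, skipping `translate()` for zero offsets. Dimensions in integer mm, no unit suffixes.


// leg_h = 732 - 25 = 707
translate([335, 373, 707]) cube([1162, 751, 25]);
translate([374, 412, 0]) cube([44, 44, 707]);
translate([1414, 412, 0]) cube([44, 44, 707]);
translate([374, 1041, 0]) cube([44, 44, 707]);
translate([1414, 1041, 0]) cube([44, 44, 707]);


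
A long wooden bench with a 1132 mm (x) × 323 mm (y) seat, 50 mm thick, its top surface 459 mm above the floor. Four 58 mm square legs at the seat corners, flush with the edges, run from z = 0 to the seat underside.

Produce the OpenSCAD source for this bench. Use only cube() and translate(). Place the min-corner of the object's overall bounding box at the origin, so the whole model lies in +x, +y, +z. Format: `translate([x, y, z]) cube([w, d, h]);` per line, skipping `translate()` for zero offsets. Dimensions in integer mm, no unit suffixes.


translate([0, 0, 409]) cube([1132, 323, 50]);
cube([58, 58, 409]);
translate([0, 265, 0]) cube([58, 58, 409]);
translate([1074, 0, 0]) cube([58, 58, 409]);
translate([1074, 265, 0]) cube([58, 58, 409]);


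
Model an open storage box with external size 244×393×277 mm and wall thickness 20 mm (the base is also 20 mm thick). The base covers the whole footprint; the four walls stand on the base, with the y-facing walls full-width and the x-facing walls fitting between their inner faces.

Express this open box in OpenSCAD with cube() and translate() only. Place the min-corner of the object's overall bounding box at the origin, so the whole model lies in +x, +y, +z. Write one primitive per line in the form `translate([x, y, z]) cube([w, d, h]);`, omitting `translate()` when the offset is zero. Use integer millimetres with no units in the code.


cube([244, 393, 20]);
translate([0, 0, 20]) cube([244, 20, 257]);
translate([0, 373, 20]) cube([244, 20, 257]);
translate([0, 20, 20]) cube([20, 353, 257]);
translate([224, 20, 20]) cube([20, 353, 257]);


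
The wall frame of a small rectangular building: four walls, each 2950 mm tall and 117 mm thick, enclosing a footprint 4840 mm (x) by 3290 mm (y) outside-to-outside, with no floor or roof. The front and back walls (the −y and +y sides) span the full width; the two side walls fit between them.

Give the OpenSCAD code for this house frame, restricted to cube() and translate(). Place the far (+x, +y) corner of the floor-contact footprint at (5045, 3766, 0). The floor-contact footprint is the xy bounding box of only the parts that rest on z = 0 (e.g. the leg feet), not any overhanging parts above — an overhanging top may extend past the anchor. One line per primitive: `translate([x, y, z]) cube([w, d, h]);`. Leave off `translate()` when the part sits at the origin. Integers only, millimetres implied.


translate([205, 476, 0]) cube([4840, 117, 2950]);
translate([205, 3649, 0]) cube([4840, 117, 2950]);
translate([205, 593, 0]) cube([117, 3056, 2950]);
translate([4928, 593, 0]) cube([117, 3056, 2950]);


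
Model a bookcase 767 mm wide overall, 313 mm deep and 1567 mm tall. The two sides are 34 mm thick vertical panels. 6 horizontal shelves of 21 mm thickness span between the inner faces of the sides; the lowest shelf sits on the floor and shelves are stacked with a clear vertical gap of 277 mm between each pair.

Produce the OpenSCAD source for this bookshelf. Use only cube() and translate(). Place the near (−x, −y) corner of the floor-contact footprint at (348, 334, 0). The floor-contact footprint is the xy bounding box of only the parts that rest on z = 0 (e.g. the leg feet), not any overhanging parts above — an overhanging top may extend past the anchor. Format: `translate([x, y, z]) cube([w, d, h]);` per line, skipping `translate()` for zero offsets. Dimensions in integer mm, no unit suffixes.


translate([348, 334, 0]) cube([34, 313, 1567]);
translate([1081, 334, 0]) cube([34, 313, 1567]);
translate([382, 334, 0]) cube([699, 313, 21]);
translate([382, 334, 298]) cube([699, 313, 21]);
translate([382, 334, 596]) cube([699, 313, 21]);
translate([382, 334, 894]) cube([699, 313, 21]);
translate([382, 334, 1192]) cube([699, 313, 21]);
translate([382, 334, 1490]) cube([699, 313, 21]);


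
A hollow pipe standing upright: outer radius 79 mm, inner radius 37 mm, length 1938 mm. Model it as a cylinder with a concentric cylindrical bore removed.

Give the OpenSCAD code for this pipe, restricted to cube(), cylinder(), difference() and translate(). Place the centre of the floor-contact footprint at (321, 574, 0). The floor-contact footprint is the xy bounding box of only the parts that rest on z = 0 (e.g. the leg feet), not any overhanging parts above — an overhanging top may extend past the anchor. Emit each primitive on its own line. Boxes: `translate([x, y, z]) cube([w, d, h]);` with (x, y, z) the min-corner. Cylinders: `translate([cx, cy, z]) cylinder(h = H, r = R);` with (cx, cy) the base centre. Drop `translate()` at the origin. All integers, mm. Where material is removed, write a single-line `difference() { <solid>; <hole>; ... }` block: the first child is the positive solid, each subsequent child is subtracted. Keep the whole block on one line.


difference() { translate([321, 574, 0]) cylinder(h = 1938, r = 79); translate([321, 574, 0]) cylinder(h = 1938, r = 37); }


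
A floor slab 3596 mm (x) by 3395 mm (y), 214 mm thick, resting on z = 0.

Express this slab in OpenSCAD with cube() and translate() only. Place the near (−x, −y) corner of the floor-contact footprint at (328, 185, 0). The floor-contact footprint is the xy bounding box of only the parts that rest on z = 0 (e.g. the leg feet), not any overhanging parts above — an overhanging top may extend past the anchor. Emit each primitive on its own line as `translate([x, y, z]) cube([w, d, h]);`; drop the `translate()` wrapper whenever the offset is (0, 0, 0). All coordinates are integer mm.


translate([328, 185, 0]) cube([3596, 3395, 214]);


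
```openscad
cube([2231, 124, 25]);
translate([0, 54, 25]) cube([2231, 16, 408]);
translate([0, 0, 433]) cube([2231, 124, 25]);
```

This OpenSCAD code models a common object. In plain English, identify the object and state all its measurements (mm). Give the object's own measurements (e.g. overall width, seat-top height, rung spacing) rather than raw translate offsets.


An I-beam lying along x, 2231 mm long. Overall section height 458 mm. Two flanges 124 mm wide (y) and 25 mm thick, one on the floor and one at the top; a web 16 mm thick runs between them, centred on the flange width.


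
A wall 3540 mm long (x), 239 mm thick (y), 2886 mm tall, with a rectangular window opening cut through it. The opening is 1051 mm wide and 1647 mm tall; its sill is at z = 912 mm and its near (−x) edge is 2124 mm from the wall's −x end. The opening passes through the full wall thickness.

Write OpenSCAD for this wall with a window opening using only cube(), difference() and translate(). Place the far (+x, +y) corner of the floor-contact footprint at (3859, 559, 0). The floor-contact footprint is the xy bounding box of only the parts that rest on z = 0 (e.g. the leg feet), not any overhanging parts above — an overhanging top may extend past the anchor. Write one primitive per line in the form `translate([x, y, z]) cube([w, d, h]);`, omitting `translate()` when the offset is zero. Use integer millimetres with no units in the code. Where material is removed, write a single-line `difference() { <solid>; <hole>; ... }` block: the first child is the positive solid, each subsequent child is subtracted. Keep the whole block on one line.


difference() { translate([319, 320, 0]) cube([3540, 239, 2886]); translate([2443, 320, 912]) cube([1051, 239, 1647]); }


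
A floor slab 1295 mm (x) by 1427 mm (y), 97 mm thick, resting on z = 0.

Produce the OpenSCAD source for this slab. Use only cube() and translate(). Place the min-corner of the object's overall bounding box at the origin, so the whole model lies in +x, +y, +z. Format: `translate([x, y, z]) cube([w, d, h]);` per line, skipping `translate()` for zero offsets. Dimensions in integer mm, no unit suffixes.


cube([1295, 1427, 97]);


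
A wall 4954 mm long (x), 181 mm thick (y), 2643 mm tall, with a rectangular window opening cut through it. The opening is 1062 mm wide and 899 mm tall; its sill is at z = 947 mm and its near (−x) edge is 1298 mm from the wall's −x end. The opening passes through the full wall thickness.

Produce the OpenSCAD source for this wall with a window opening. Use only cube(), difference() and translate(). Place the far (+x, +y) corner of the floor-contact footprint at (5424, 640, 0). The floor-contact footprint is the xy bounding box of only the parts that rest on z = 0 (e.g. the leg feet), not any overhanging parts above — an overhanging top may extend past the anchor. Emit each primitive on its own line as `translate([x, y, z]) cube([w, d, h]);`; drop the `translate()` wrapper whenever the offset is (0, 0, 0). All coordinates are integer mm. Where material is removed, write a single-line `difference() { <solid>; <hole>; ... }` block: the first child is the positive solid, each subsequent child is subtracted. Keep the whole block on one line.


difference() { translate([470, 459, 0]) cube([4954, 181, 2643]); translate([1768, 459, 947]) cube([1062, 181, 899]); }


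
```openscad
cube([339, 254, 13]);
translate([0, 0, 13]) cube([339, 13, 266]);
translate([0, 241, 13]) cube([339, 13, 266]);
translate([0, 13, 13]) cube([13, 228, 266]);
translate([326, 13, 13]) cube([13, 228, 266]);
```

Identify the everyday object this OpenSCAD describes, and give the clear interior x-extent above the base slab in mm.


An open box. The internal width is 313 mm.

A 339×254 base slab with four walls standing on it — an open box. The base is 339 mm wide and the walls are 13 mm thick, so the internal width is 339 − 2 × 13 = 313 mm.


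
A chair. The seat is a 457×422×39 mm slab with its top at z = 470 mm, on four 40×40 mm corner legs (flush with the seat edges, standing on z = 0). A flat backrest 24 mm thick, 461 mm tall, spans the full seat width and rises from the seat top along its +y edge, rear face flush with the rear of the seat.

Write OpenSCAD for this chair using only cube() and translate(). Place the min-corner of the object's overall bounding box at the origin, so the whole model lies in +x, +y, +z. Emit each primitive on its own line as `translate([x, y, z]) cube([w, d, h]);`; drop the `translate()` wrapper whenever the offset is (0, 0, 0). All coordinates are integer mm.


translate([0, 0, 431]) cube([457, 422, 39]);
cube([40, 40, 431]);
translate([417, 0, 0]) cube([40, 40, 431]);
translate([0, 382, 0]) cube([40, 40, 431]);
translate([417, 382, 0]) cube([40, 40, 431]);
translate([0, 398, 470]) cube([457, 24, 461]);


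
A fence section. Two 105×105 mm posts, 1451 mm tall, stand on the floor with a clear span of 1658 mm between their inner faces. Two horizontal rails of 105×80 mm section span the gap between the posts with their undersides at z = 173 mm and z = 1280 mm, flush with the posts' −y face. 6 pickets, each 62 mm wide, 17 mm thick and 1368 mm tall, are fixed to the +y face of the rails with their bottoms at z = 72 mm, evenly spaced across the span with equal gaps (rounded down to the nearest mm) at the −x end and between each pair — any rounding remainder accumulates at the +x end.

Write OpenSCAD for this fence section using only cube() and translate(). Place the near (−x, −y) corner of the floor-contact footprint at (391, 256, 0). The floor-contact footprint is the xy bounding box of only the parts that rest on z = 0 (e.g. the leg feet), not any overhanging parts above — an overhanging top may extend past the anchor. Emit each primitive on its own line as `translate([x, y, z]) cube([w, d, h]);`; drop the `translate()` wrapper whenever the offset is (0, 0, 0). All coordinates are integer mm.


translate([391, 256, 0]) cube([105, 105, 1451]);
translate([2154, 256, 0]) cube([105, 105, 1451]);
translate([496, 256, 173]) cube([1658, 105, 80]);
translate([496, 256, 1280]) cube([1658, 105, 80]);
translate([679, 361, 72]) cube([62, 17, 1368]);
translate([924, 361, 72]) cube([62, 17, 1368]);
translate([1169, 361, 72]) cube([62, 17, 1368]);
translate([1414, 361, 72]) cube([62, 17, 1368]);
translate([1659, 361, 72]) cube([62, 17, 1368]);
translate([1904, 361, 72]) cube([62, 17, 1368]);
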